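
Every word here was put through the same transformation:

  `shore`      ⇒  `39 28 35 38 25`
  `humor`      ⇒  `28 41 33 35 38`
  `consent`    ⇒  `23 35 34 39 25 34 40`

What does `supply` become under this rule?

39 41 36 36 32 45

The number is (letter's place in the alphabet, a=1) + 20.
On supply: s=19→39, u=21→41, p=16→36, p=16→36, l=12→32, y=25→45.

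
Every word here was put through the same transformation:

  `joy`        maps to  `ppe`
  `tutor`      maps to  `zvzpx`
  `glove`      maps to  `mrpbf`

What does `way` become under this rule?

The rule splits by letter class: vowels +1, consonants +6.
Applying it to way: w(cons)+6=c, a(vowel)+1=b, y(cons)+6=e.

cbe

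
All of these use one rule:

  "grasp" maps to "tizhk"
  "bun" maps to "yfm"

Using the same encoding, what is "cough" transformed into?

xlfts

Each pair mirrors across the alphabet (g↔t, r↔i, a↔z): positions sum to 25. Letters are reflected about the middle of the alphabet (position → 25−position): Atbash.
For cough: c↔x, o↔l, u↔f, g↔t, h↔s.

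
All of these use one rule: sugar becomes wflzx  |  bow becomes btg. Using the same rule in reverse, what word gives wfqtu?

The output letters match the input read backwards, each shifted +5: sugar reversed is ragus. The word is reversed, then every letter is shifted forward by 5.
Reversing it on wfqtu: shift back: w−5=r, f−5=a, q−5=l, t−5=o, u−5=p → ralop; then reverse → polar.

polar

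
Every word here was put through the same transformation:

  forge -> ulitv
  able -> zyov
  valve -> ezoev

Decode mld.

now

Each pair mirrors across the alphabet (f↔u, o↔l, r↔i): positions sum to 25. Each letter is replaced by its mirror in the alphabet: a↔z, b↔y, c↔x, and so on (the Atbash cipher).
Reversing it on mld: m↔n, l↔o, d↔w.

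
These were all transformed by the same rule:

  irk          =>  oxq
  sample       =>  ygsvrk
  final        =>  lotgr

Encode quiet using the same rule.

Compare letters: i→o is +6, r→x is +6, k→q is +6 — a constant shift. It's a constant shift of +6 (ROT6).
Applying it to quiet: q+6=w, u+6=a, i+6=o, e+6=k, t+6=z.

waokz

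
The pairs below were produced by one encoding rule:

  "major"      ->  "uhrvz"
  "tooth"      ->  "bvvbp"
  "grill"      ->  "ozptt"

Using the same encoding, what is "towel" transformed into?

bvelt

The shift depends on letter class: consonant m→u is +8, but vowel a→h is +7. Two shifts are in play — +7 for a/e/i/o/u, +8 for every other letter.
On towel: t(cons)+8=b, o(vowel)+7=v, w(cons)+8=e, e(vowel)+7=l, l(cons)+8=t.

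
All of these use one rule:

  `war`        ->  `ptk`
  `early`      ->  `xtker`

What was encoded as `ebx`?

It's a constant shift of +19 (ROT19).
Reversing it on ebx: e−19=l, b−19=i, x−19=e.

lie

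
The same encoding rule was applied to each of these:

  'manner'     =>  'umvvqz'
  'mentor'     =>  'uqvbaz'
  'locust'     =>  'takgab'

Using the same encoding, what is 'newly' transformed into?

The shift depends on letter class: consonant m→u is +8, but vowel a→m is +12. The rule splits by letter class: vowels +12, consonants +8.
Applying it to newly: n(cons)+8=v, e(vowel)+12=q, w(cons)+8=e, l(cons)+8=t, y(cons)+8=g.

vqetg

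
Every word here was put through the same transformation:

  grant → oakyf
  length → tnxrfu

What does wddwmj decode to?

In grant: g→o is +8, r→a is +9, a→k is +10, n→y is +11 — the shift increases by 1 each position. The shift increases by 1 at each position, starting from +8: 8, 9, 10, ….
Undoing it on wddwmj: w−8=o, d−9=u, d−10=t, w−11=l, m−12=a, j−13=w.

outlaw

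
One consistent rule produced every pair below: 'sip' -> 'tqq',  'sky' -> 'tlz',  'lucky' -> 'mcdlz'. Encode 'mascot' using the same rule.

nitdwu

The shift depends on letter class: consonant s→t is +1, but vowel i→q is +8. Vowels shift forward by 8 and consonants shift forward by 1.
For mascot: m(cons)+1=n, a(vowel)+8=i, s(cons)+1=t, c(cons)+1=d, o(vowel)+8=w, t(cons)+1=u.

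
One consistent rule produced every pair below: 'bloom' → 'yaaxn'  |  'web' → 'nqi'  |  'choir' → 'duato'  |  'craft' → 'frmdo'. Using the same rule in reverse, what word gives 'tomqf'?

Two steps: reverse the string, then apply a Caesar shift of +12.
Decoding tomqf: shift back: t−12=h, o−12=c, m−12=a, q−12=e, f−12=t → hcaet; then reverse → teach.

teach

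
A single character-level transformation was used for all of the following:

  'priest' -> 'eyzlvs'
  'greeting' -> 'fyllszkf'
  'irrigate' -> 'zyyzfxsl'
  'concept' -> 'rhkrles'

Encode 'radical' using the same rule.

p(15)→e(4) and r(17)→y(24) fit y≡23x+23 (mod 26); the inverse of 23 mod 26 is 17. This is an affine cipher: with a=0,…,z=25, each position x becomes (23x+23) mod 26.
For radical: r(17)→23·17+23≡24=y; a(0)→23·0+23≡23=x; d(3)→23·3+23≡14=o; i(8)→23·8+23≡25=z; c(2)→23·2+23≡17=r; a(0)→23·0+23≡23=x; l(11)→23·11+23≡16=q (all mod 26).

yxozrxq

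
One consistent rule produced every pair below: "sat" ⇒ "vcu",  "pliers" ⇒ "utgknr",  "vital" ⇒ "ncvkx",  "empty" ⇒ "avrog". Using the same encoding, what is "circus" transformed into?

uwetke

The output letters match the input read backwards, each shifted +2: sat reversed is tas. The word is reversed, then every letter is shifted forward by 2.
For circus: reverse → sucric; then shift: s+2=u, u+2=w, c+2=e, r+2=t, i+2=k, c+2=e.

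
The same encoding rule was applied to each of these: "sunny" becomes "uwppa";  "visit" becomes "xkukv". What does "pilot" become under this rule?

Compare letters: s→u is +2, u→w is +2, n→p is +2 — a constant shift. This is a Caesar cipher with shift 2.
For pilot: p+2=r, i+2=k, l+2=n, o+2=q, t+2=v.

rknqv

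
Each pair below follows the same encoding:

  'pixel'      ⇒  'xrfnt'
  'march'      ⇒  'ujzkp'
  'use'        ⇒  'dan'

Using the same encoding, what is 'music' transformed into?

The shift depends on letter class: consonant p→x is +8, but vowel i→r is +9. Vowels shift forward by 9 and consonants shift forward by 8.
For music: m(cons)+8=u, u(vowel)+9=d, s(cons)+8=a, i(vowel)+9=r, c(cons)+8=k.

udark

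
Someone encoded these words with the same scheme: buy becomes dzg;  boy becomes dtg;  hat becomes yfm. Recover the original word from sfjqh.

clean

Two steps: reverse the string, then apply a Caesar shift of +5.
Undoing it on sfjqh: shift back: s−5=n, f−5=a, j−5=e, q−5=l, h−5=c → naelc; then reverse → clean.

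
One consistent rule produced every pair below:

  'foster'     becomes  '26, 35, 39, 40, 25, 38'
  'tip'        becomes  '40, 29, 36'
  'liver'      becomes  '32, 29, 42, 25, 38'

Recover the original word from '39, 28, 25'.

Letters become their 1-based position plus 20 (so a→21, b→22, …).
Decoding 39, 28, 25: 39→(39−20)÷1=19=s, 28→(28−20)÷1=8=h, 25→(25−20)÷1=5=e.

she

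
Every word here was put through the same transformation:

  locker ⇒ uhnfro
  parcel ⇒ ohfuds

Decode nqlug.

drink

The output letters match the input read backwards, each shifted +3: locker reversed is rekcol. Two steps: reverse the string, then apply a Caesar shift of +3.
Reversing it on nqlug: shift back: n−3=k, q−3=n, l−3=i, u−3=r, g−3=d → knird; then reverse → drink.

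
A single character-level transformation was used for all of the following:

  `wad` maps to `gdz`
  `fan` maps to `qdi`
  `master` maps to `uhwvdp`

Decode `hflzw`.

The output letters match the input read backwards, each shifted +3: wad reversed is daw. The word is reversed, then every letter is shifted forward by 3.
Decoding hflzw: shift back: h−3=e, f−3=c, l−3=i, z−3=w, w−3=t → eciwt; then reverse → twice.

twice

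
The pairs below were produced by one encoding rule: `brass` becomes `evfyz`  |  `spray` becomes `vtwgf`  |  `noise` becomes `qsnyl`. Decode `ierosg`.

family

In brass: b→e is +3, r→v is +4, a→f is +5, s→y is +6 — the shift increases by 1 each position. Each letter shifts forward by (position + 3), i.e. 3, 4, 5, … — the shift grows by one for each successive letter.
Reversing it on ierosg: i−3=f, e−4=a, r−5=m, o−6=i, s−7=l, g−8=y.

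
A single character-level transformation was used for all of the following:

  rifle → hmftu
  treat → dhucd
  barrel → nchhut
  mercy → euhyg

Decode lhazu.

prove

Treating letters as 0–25, the rule is x ↦ 11x + 2 (mod 26).
Undoing it on lhazu: l(11)→19·(11−2)≡15=p; h(7)→19·(7−2)≡17=r; a(0)→19·(0−2)≡14=o; z(25)→19·(25−2)≡21=v; u(20)→19·(20−2)≡4=e (all mod 26).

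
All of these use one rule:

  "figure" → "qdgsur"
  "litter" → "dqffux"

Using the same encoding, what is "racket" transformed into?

The output letters match the input read backwards, each shifted +12: figure reversed is erugif. Read the word backwards and shift each letter +12.
On racket: reverse → tekcar; then shift: t+12=f, e+12=q, k+12=w, c+12=o, a+12=m, r+12=d.

fqwomd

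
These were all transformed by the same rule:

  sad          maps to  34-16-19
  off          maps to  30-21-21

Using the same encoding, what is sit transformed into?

s is letter #19 and maps to 34: an offset of 15. Letters become their 1-based position plus 15 (so a→16, b→17, …).
On sit: s=19→34, i=9→24, t=20→35.

34-24-35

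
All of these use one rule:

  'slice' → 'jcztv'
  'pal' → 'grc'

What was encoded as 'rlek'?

It's a constant shift of +17 (ROT17).
Decoding rlek: r−17=a, l−17=u, e−17=n, k−17=t.

aunt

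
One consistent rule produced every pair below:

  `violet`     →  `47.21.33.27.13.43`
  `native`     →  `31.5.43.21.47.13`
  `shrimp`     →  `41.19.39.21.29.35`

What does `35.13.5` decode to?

v(#22)→47 and i(#9)→21: differences scale by 2, so n = 2·pos + 3. The formula is n = 2×(alphabet index, a=1) + 3.
Undoing it on 35.13.5: 35→(35−3)÷2=16=p, 13→(13−3)÷2=5=e, 5→(5−3)÷2=1=a.

pea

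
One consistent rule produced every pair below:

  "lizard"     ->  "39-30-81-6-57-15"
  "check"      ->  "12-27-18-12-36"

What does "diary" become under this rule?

l(#12)→39 and i(#9)→30: differences scale by 3, so n = 3·pos + 3. Each letter becomes 3×(its alphabet position, a=1..z=26) + 3.
For diary: d=4→15, i=9→30, a=1→6, r=18→57, y=25→78.

15-30-6-57-78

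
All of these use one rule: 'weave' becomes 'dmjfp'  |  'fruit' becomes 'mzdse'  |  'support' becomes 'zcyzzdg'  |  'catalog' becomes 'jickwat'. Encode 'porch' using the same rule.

wwams

Each letter shifts forward by (position + 7), i.e. 7, 8, 9, … — the shift grows by one for each successive letter.
On porch: p+7=w, o+8=w, r+9=a, c+10=m, h+11=s.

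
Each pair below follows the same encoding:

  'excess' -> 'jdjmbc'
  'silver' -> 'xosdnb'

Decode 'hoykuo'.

In excess: e→j is +5, x→d is +6, c→j is +7, e→m is +8 — the shift increases by 1 each position. Each letter shifts forward by (position + 5), i.e. 5, 6, 7, … — the shift grows by one for each successive letter.
Reversing it on hoykuo: h−5=c, o−6=i, y−7=r, k−8=c, u−9=l, o−10=e.

circle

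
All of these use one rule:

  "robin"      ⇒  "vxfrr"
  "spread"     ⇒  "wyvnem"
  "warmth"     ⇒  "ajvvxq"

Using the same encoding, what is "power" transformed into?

txanv

Shifts by position in robin: pos 0: r→v (+4), pos 1: o→x (+9), pos 2: b→f (+4), pos 3: i→r (+9) — repeating every 2. The shifts repeat in a cycle of length 2: positions 0,1,… shift by +4, +9, then the pattern repeats.
On power: p+4=t, o+9=x, w+4=a, e+9=n, r+4=v.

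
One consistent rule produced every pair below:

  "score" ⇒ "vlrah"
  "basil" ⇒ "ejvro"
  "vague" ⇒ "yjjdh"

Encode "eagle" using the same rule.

Shifts by position in score: pos 0: s→v (+3), pos 1: c→l (+9), pos 2: o→r (+3), pos 3: r→a (+9) — repeating every 2. The shifts repeat in a cycle of length 2: positions 0,1,… shift by +3, +9, then the pattern repeats.
For eagle: e+3=h, a+9=j, g+3=j, l+9=u, e+3=h.

hjjuh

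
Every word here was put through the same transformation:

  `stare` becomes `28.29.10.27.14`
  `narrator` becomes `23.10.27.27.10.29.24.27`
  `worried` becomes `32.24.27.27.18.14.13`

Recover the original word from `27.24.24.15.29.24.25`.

s is letter #19 and maps to 28: an offset of 9. The number is (letter's place in the alphabet, a=1) + 9.
Undoing it on 27.24.24.15.29.24.25: 27→(27−9)÷1=18=r, 24→(24−9)÷1=15=o, 24→(24−9)÷1=15=o, 15→(15−9)÷1=6=f, 29→(29−9)÷1=20=t, 24→(24−9)÷1=15=o, 25→(25−9)÷1=16=p.

rooftop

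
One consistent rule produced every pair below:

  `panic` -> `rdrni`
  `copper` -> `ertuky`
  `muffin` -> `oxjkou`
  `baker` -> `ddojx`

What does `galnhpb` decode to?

exhibit

In panic: p→r is +2, a→d is +3, n→r is +4, i→n is +5 — the shift increases by 1 each position. The shift increases by 1 at each position, starting from +2: 2, 3, 4, ….
Decoding galnhpb: g−2=e, a−3=x, l−4=h, n−5=i, h−6=b, p−7=i, b−8=t.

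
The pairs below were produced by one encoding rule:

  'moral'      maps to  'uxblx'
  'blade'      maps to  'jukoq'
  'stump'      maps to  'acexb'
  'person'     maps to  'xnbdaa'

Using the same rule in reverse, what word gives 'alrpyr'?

scheme

In moral: m→u is +8, o→x is +9, r→b is +10, a→l is +11 — the shift increases by 1 each position. Each letter shifts forward by (position + 8), i.e. 8, 9, 10, … — the shift grows by one for each successive letter.
Reversing it on alrpyr: a−8=s, l−9=c, r−10=h, p−11=e, y−12=m, r−13=e.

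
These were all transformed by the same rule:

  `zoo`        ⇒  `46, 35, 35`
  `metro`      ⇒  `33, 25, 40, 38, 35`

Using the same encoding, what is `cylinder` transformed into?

23, 45, 32, 29, 34, 24, 25, 38

z is letter #26 and maps to 46: an offset of 20. The number is (letter's place in the alphabet, a=1) + 20.
On cylinder: c=3→23, y=25→45, l=12→32, i=9→29, n=14→34, d=4→24, e=5→25, r=18→38.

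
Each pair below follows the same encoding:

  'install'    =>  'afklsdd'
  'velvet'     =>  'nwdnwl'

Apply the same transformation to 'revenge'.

jwnwfyw

Compare letters: i→a is +18, n→f is +18, s→k is +18 — a constant shift. Each letter is shifted forward by 18 in the alphabet (a Caesar shift of +18).
On revenge: r+18=j, e+18=w, v+18=n, e+18=w, n+18=f, g+18=y, e+18=w.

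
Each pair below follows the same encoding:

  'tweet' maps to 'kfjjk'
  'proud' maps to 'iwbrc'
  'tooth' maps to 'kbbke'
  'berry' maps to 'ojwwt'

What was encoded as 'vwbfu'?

crown

t(19)→k(10) and w(22)→f(5) fit y≡7x+7 (mod 26); the inverse of 7 mod 26 is 15. Treating letters as 0–25, the rule is x ↦ 7x + 7 (mod 26).
Decoding vwbfu: v(21)→15·(21−7)≡2=c; w(22)→15·(22−7)≡17=r; b(1)→15·(1−7)≡14=o; f(5)→15·(5−7)≡22=w; u(20)→15·(20−7)≡13=n (all mod 26).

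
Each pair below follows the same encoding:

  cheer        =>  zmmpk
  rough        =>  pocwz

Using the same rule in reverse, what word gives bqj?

bit

The word is reversed, then every letter is shifted forward by 8.
Reversing it on bqj: shift back: b−8=t, q−8=i, j−8=b → tib; then reverse → bit.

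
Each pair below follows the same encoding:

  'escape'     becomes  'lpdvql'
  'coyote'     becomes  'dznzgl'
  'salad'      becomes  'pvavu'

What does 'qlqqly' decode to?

This is an affine cipher: with a=0,…,z=25, each position x becomes (17x+21) mod 26.
Reversing it on qlqqly: q(16)→23·(16−21)≡15=p; l(11)→23·(11−21)≡4=e; q(16)→23·(16−21)≡15=p; q(16)→23·(16−21)≡15=p; l(11)→23·(11−21)≡4=e; y(24)→23·(24−21)≡17=r (all mod 26).

pepper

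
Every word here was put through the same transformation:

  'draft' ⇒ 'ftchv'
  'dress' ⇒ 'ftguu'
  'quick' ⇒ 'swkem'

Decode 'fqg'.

Each letter is shifted forward by 2 in the alphabet (a Caesar shift of +2).
Reversing it on fqg: f−2=d, q−2=o, g−2=e.

doe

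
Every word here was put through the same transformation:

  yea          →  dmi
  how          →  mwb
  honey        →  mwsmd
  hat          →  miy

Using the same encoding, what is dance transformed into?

iishm

The shift depends on letter class: consonant y→d is +5, but vowel e→m is +8. The rule splits by letter class: vowels +8, consonants +5.
For dance: d(cons)+5=i, a(vowel)+8=i, n(cons)+5=s, c(cons)+5=h, e(vowel)+8=m.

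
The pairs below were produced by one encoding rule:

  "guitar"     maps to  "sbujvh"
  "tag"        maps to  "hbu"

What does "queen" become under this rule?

offvr

Read the word backwards and shift each letter +1.
For queen: reverse → neeuq; then shift: n+1=o, e+1=f, e+1=f, u+1=v, q+1=r.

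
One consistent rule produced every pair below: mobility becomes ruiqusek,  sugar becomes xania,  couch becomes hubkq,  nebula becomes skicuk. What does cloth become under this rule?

hrvbq

In mobility: m→r is +5, o→u is +6, b→i is +7, i→q is +8 — the shift increases by 1 each position. The shift increases by 1 at each position, starting from +5: 5, 6, 7, ….
Applying it to cloth: c+5=h, l+6=r, o+7=v, t+8=b, h+9=q.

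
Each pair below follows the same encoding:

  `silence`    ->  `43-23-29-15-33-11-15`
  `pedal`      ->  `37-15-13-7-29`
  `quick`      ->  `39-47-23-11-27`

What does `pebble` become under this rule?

s(#19)→43 and i(#9)→23: differences scale by 2, so n = 2·pos + 5. The formula is n = 2×(alphabet index, a=1) + 5.
On pebble: p=16→37, e=5→15, b=2→9, b=2→9, l=12→29, e=5→15.

37-15-9-9-29-15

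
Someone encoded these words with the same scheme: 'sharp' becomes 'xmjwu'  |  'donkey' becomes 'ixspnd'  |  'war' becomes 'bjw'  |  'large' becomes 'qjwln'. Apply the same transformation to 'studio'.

The shift depends on letter class: consonant s→x is +5, but vowel a→j is +9. Vowels shift forward by 9 and consonants shift forward by 5.
For studio: s(cons)+5=x, t(cons)+5=y, u(vowel)+9=d, d(cons)+5=i, i(vowel)+9=r, o(vowel)+9=x.

xydirx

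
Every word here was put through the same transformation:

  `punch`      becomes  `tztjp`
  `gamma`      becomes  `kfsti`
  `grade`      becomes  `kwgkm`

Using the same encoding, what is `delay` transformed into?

hjrhg

Letter i (0-indexed) is shifted by i+4, so successive shifts are 4, 5, 6, ….
For delay: d+4=h, e+5=j, l+6=r, a+7=h, y+8=g.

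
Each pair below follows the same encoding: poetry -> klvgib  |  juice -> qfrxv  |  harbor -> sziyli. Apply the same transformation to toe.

glv

Letters are reflected about the middle of the alphabet (position → 25−position): Atbash.
Applying it to toe: t↔g, o↔l, e↔v.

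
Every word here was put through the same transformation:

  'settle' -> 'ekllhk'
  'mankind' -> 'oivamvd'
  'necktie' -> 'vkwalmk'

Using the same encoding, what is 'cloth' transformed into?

s(18)→e(4) and e(4)→k(10) fit y≡7x+8 (mod 26); the inverse of 7 mod 26 is 15. Treating letters as 0–25, the rule is x ↦ 7x + 8 (mod 26).
On cloth: c(2)→7·2+8≡22=w; l(11)→7·11+8≡7=h; o(14)→7·14+8≡2=c; t(19)→7·19+8≡11=l; h(7)→7·7+8≡5=f (all mod 26).

whclf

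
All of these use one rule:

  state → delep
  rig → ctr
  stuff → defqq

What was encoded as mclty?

Compare letters: s→d is +11, t→e is +11, a→l is +11 — a constant shift. Each letter is shifted forward by 11 in the alphabet (a Caesar shift of +11).
Reversing it on mclty: m−11=b, c−11=r, l−11=a, t−11=i, y−11=n.

brain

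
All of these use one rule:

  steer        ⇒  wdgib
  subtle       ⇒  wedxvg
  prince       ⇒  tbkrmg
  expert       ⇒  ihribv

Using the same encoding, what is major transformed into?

Shifts by position in steer: pos 0: s→w (+4), pos 1: t→d (+10), pos 2: e→g (+2), pos 3: e→i (+4), pos 4: r→b (+10) — repeating every 3. A repeating key of period 3 is used — shifts +4, +10, +2 over and over.
Applying it to major: m+4=q, a+10=k, j+2=l, o+4=s, r+10=b.

qklsb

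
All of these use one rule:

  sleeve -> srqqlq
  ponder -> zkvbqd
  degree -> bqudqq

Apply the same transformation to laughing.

riwujyvu

Each letter's alphabet position (a=0..z=25) is mapped through 15·x+8 mod 26 — an affine cipher.
For laughing: l(11)→15·11+8≡17=r; a(0)→15·0+8≡8=i; u(20)→15·20+8≡22=w; g(6)→15·6+8≡20=u; h(7)→15·7+8≡9=j; i(8)→15·8+8≡24=y; n(13)→15·13+8≡21=v; g(6)→15·6+8≡20=u (all mod 26).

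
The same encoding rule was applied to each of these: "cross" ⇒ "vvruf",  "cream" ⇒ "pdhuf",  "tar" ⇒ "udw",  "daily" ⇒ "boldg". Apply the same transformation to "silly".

boolv

The output letters match the input read backwards, each shifted +3: cross reversed is ssorc. Two steps: reverse the string, then apply a Caesar shift of +3.
Applying it to silly: reverse → yllis; then shift: y+3=b, l+3=o, l+3=o, i+3=l, s+3=v.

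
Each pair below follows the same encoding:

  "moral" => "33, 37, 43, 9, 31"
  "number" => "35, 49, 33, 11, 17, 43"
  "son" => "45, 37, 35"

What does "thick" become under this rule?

47, 23, 25, 13, 29

m(#13)→33 and o(#15)→37: differences scale by 2, so n = 2·pos + 7. The formula is n = 2×(alphabet index, a=1) + 7.
On thick: t=20→47, h=8→23, i=9→25, c=3→13, k=11→29.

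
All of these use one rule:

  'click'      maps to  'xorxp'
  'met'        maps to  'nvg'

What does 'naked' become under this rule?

mzpvw

Each pair mirrors across the alphabet (c↔x, l↔o, i↔r): positions sum to 25. This is the alphabet-reversal cipher (Atbash): a becomes z, b becomes y, etc.
For naked: n↔m, a↔z, k↔p, e↔v, d↔w.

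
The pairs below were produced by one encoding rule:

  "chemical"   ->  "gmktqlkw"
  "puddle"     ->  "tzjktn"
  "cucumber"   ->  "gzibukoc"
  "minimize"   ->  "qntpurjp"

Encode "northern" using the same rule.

rtxapnby

In chemical: c→g is +4, h→m is +5, e→k is +6, m→t is +7 — the shift increases by 1 each position. Letter i (0-indexed) is shifted by i+4, so successive shifts are 4, 5, 6, ….
Applying it to northern: n+4=r, o+5=t, r+6=x, t+7=a, h+8=p, e+9=n, r+10=b, n+11=y.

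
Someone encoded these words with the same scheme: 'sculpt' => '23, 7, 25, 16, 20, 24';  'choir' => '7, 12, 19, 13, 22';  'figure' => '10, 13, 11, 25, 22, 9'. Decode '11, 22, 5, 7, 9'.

grace

Each letter is replaced by its alphabet position (a=1..z=26) + 4.
Reversing it on 11, 22, 5, 7, 9: 11→(11−4)÷1=7=g, 22→(22−4)÷1=18=r, 5→(5−4)÷1=1=a, 7→(7−4)÷1=3=c, 9→(9−4)÷1=5=e.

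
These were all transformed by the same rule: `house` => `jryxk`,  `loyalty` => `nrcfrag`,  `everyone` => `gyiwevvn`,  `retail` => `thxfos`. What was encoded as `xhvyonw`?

vertigo

Letter i (0-indexed) is shifted by i+2, so successive shifts are 2, 3, 4, ….
Reversing it on xhvyonw: x−2=v, h−3=e, v−4=r, y−5=t, o−6=i, n−7=g, w−8=o.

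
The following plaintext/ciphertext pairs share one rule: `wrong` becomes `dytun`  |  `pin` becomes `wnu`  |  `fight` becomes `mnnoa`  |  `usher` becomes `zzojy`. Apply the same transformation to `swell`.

zdjss

Two shifts are in play — +5 for a/e/i/o/u, +7 for every other letter.
On swell: s(cons)+7=z, w(cons)+7=d, e(vowel)+5=j, l(cons)+7=s, l(cons)+7=s.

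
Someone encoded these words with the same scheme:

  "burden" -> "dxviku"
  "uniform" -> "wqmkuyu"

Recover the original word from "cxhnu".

audio

In burden: b→d is +2, u→x is +3, r→v is +4, d→i is +5 — the shift increases by 1 each position. Each letter shifts forward by (position + 2), i.e. 2, 3, 4, … — the shift grows by one for each successive letter.
Undoing it on cxhnu: c−2=a, x−3=u, h−4=d, n−5=i, u−6=o.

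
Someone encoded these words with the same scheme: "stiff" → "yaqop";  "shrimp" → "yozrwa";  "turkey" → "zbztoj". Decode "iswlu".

In stiff: s→y is +6, t→a is +7, i→q is +8, f→o is +9 — the shift increases by 1 each position. The shift increases by 1 at each position, starting from +6: 6, 7, 8, ….
Reversing it on iswlu: i−6=c, s−7=l, w−8=o, l−9=c, u−10=k.

clock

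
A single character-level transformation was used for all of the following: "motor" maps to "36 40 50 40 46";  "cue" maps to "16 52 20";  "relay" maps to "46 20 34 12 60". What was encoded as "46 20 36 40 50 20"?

remote

The formula is n = 2×(alphabet index, a=1) + 10.
Decoding 46 20 36 40 50 20: 46→(46−10)÷2=18=r, 20→(20−10)÷2=5=e, 36→(36−10)÷2=13=m, 40→(40−10)÷2=15=o, 50→(50−10)÷2=20=t, 20→(20−10)÷2=5=e.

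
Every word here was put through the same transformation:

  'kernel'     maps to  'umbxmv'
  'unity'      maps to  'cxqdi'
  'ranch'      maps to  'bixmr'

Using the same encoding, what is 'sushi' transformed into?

The shift depends on letter class: consonant k→u is +10, but vowel e→m is +8. Vowels shift forward by 8 and consonants shift forward by 10.
For sushi: s(cons)+10=c, u(vowel)+8=c, s(cons)+10=c, h(cons)+10=r, i(vowel)+8=q.

cccrq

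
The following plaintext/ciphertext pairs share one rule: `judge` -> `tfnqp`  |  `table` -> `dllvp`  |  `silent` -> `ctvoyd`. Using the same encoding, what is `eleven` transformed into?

owofpx

Shifts by position in judge: pos 0: j→t (+10), pos 1: u→f (+11), pos 2: d→n (+10), pos 3: g→q (+10), pos 4: e→p (+11) — repeating every 3. A repeating key of period 3 is used — shifts +10, +11, +10 over and over.
For eleven: e+10=o, l+11=w, e+10=o, v+10=f, e+11=p, n+10=x.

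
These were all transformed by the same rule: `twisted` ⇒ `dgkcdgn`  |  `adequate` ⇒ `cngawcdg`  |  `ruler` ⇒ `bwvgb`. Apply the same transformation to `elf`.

gvp

The shift depends on letter class: consonant t→d is +10, but vowel i→k is +2. The rule splits by letter class: vowels +2, consonants +10.
For elf: e(vowel)+2=g, l(cons)+10=v, f(cons)+10=p.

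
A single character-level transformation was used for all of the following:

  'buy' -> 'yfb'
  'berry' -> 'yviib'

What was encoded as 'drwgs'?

width

Each pair mirrors across the alphabet (b↔y, u↔f, y↔b): positions sum to 25. Each letter is replaced by its mirror in the alphabet: a↔z, b↔y, c↔x, and so on (the Atbash cipher).
Decoding drwgs: d↔w, r↔i, w↔d, g↔t, s↔h.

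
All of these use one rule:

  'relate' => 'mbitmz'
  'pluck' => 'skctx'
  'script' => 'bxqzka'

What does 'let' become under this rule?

The output letters match the input read backwards, each shifted +8: relate reversed is etaler. Two steps: reverse the string, then apply a Caesar shift of +8.
Applying it to let: reverse → tel; then shift: t+8=b, e+8=m, l+8=t.

bmt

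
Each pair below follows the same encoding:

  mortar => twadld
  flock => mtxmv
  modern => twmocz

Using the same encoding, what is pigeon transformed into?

In mortar: m→t is +7, o→w is +8, r→a is +9, t→d is +10 — the shift increases by 1 each position. Each letter shifts forward by (position + 7), i.e. 7, 8, 9, … — the shift grows by one for each successive letter.
Applying it to pigeon: p+7=w, i+8=q, g+9=p, e+10=o, o+11=z, n+12=z.

wqpozz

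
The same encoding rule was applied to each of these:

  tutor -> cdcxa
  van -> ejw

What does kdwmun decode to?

bundle

Compare letters: t→c is +9, u→d is +9, t→c is +9 — a constant shift. Every letter moves 9 places later in the alphabet, wrapping around z→a.
Reversing it on kdwmun: k−9=b, d−9=u, w−9=n, m−9=d, u−9=l, n−9=e.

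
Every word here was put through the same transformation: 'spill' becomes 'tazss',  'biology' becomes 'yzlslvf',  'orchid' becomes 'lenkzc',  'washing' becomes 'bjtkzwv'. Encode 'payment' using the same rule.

s(18)→t(19) and p(15)→a(0) fit y≡15x+9 (mod 26); the inverse of 15 mod 26 is 7. Each letter's alphabet position (a=0..z=25) is mapped through 15·x+9 mod 26 — an affine cipher.
For payment: p(15)→15·15+9≡0=a; a(0)→15·0+9≡9=j; y(24)→15·24+9≡5=f; m(12)→15·12+9≡7=h; e(4)→15·4+9≡17=r; n(13)→15·13+9≡22=w; t(19)→15·19+9≡8=i (all mod 26).

ajfhrwi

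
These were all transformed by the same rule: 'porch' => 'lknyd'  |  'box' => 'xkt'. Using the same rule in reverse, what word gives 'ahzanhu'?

Compare letters: p→l is +22, o→k is +22, r→n is +22 — a constant shift. Each letter is shifted forward by 22 in the alphabet (a Caesar shift of +22).
Undoing it on ahzanhu: a−22=e, h−22=l, z−22=d, a−22=e, n−22=r, h−22=l, u−22=y.

elderly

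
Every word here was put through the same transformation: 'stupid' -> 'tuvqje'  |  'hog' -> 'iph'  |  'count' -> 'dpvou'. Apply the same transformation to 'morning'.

npsojoh

Compare letters: s→t is +1, t→u is +1, u→v is +1 — a constant shift. It's a constant shift of +1 (ROT1).
On morning: m+1=n, o+1=p, r+1=s, n+1=o, i+1=j, n+1=o, g+1=h.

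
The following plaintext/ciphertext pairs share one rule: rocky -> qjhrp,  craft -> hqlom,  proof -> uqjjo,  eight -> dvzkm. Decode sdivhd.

device

r(17)→q(16) and o(14)→j(9) fit y≡11x+11 (mod 26); the inverse of 11 mod 26 is 19. Each letter's alphabet position (a=0..z=25) is mapped through 11·x+11 mod 26 — an affine cipher.
Reversing it on sdivhd: s(18)→19·(18−11)≡3=d; d(3)→19·(3−11)≡4=e; i(8)→19·(8−11)≡21=v; v(21)→19·(21−11)≡8=i; h(7)→19·(7−11)≡2=c; d(3)→19·(3−11)≡4=e (all mod 26).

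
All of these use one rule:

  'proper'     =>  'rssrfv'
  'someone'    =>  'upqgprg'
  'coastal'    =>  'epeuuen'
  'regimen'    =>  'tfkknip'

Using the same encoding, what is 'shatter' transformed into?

uievuit

Shifts by position in proper: pos 0: p→r (+2), pos 1: r→s (+1), pos 2: o→s (+4), pos 3: p→r (+2), pos 4: e→f (+1), pos 5: r→v (+4) — repeating every 3. A repeating key of period 3 is used — shifts +2, +1, +4 over and over.
For shatter: s+2=u, h+1=i, a+4=e, t+2=v, t+1=u, e+4=i, r+2=t.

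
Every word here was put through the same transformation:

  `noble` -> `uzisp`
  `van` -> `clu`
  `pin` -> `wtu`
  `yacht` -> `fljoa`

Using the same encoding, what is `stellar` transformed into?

zapssly

The rule splits by letter class: vowels +11, consonants +7.
For stellar: s(cons)+7=z, t(cons)+7=a, e(vowel)+11=p, l(cons)+7=s, l(cons)+7=s, a(vowel)+11=l, r(cons)+7=y.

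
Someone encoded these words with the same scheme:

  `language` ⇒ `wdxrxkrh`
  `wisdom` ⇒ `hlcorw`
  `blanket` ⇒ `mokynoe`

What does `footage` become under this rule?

qryedqp

Shifts by position in language: pos 0: l→w (+11), pos 1: a→d (+3), pos 2: n→x (+10), pos 3: g→r (+11), pos 4: u→x (+3), pos 5: a→k (+10) — repeating every 3. A repeating key of period 3 is used — shifts +11, +3, +10 over and over.
For footage: f+11=q, o+3=r, o+10=y, t+11=e, a+3=d, g+10=q, e+11=p.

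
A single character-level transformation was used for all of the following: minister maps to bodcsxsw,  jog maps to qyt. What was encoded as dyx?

not

Read the word backwards and shift each letter +10.
Undoing it on dyx: shift back: d−10=t, y−10=o, x−10=n → ton; then reverse → not.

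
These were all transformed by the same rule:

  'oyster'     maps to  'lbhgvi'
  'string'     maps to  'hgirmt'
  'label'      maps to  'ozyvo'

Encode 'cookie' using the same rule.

xllprv

Each pair mirrors across the alphabet (o↔l, y↔b, s↔h): positions sum to 25. This is the alphabet-reversal cipher (Atbash): a becomes z, b becomes y, etc.
On cookie: c↔x, o↔l, o↔l, k↔p, i↔r, e↔v.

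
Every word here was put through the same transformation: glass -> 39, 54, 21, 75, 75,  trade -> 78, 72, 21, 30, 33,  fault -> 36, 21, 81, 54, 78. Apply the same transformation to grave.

39, 72, 21, 84, 33

g(#7)→39 and l(#12)→54: differences scale by 3, so n = 3·pos + 18. With a=1..z=26, the number is 3·pos + 18.
On grave: g=7→39, r=18→72, a=1→21, v=22→84, e=5→33.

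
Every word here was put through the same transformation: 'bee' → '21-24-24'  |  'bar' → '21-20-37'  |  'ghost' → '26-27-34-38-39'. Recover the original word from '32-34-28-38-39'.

b is letter #2 and maps to 21: an offset of 19. Letters become their 1-based position plus 19 (so a→20, b→21, …).
Decoding 32-34-28-38-39: 32→(32−19)÷1=13=m, 34→(34−19)÷1=15=o, 28→(28−19)÷1=9=i, 38→(38−19)÷1=19=s, 39→(39−19)÷1=20=t.

moist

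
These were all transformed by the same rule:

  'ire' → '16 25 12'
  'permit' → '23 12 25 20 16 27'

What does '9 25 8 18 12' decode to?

brake

i is letter #9 and maps to 16: an offset of 7. Letters become their 1-based position plus 7 (so a→8, b→9, …).
Decoding 9 25 8 18 12: 9→(9−7)÷1=2=b, 25→(25−7)÷1=18=r, 8→(8−7)÷1=1=a, 18→(18−7)÷1=11=k, 12→(12−7)÷1=5=e.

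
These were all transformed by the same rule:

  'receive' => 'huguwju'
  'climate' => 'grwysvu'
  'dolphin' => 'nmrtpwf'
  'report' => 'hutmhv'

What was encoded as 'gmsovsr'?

coastal

r(17)→h(7) and e(4)→u(20) fit y≡7x+18 (mod 26); the inverse of 7 mod 26 is 15. Treating letters as 0–25, the rule is x ↦ 7x + 18 (mod 26).
Undoing it on gmsovsr: g(6)→15·(6−18)≡2=c; m(12)→15·(12−18)≡14=o; s(18)→15·(18−18)≡0=a; o(14)→15·(14−18)≡18=s; v(21)→15·(21−18)≡19=t; s(18)→15·(18−18)≡0=a; r(17)→15·(17−18)≡11=l (all mod 26).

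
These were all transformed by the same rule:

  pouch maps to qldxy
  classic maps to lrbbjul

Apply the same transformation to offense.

nbwnoox

The output letters match the input read backwards, each shifted +9: pouch reversed is hcuop. Read the word backwards and shift each letter +9.
On offense: reverse → esneffo; then shift: e+9=n, s+9=b, n+9=w, e+9=n, f+9=o, f+9=o, o+9=x.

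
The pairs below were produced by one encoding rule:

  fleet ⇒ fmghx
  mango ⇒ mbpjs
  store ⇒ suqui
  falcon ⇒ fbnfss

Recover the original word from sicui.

share

Letter i (0-indexed) is shifted by i+0, so successive shifts are 0, 1, 2, ….
Undoing it on sicui: s−0=s, i−1=h, c−2=a, u−3=r, i−4=e.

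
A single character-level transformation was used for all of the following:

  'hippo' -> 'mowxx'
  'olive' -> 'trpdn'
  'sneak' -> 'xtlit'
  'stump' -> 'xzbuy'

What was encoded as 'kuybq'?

forth

In hippo: h→m is +5, i→o is +6, p→w is +7, p→x is +8 — the shift increases by 1 each position. Letter i (0-indexed) is shifted by i+5, so successive shifts are 5, 6, 7, ….
Undoing it on kuybq: k−5=f, u−6=o, y−7=r, b−8=t, q−9=h.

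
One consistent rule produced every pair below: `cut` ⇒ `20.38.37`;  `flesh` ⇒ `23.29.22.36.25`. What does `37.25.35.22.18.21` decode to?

c is letter #3 and maps to 20: an offset of 17. The number is (letter's place in the alphabet, a=1) + 17.
Reversing it on 37.25.35.22.18.21: 37→(37−17)÷1=20=t, 25→(25−17)÷1=8=h, 35→(35−17)÷1=18=r, 22→(22−17)÷1=5=e, 18→(18−17)÷1=1=a, 21→(21−17)÷1=4=d.

thread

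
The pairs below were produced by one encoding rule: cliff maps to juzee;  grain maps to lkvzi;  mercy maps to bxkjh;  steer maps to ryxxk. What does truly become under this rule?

c(2)→j(9) and l(11)→u(20) fit y≡7x+21 (mod 26); the inverse of 7 mod 26 is 15. This is an affine cipher: with a=0,…,z=25, each position x becomes (7x+21) mod 26.
On truly: t(19)→7·19+21≡24=y; r(17)→7·17+21≡10=k; u(20)→7·20+21≡5=f; l(11)→7·11+21≡20=u; y(24)→7·24+21≡7=h (all mod 26).

ykfuh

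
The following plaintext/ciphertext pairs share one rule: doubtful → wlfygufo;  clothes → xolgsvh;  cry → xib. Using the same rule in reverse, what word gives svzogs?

health

Each letter is replaced by its mirror in the alphabet: a↔z, b↔y, c↔x, and so on (the Atbash cipher).
Undoing it on svzogs: s↔h, v↔e, z↔a, o↔l, g↔t, s↔h.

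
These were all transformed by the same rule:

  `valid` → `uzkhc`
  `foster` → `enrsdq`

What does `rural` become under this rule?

qtqzk

Compare letters: v→u is +25, a→z is +25, l→k is +25 — a constant shift. Every letter moves 25 places later in the alphabet, wrapping around z→a.
Applying it to rural: r+25=q, u+25=t, r+25=q, a+25=z, l+25=k.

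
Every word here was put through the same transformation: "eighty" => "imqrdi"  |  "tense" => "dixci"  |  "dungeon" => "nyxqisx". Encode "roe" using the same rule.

bsi

The rule splits by letter class: vowels +4, consonants +10.
For roe: r(cons)+10=b, o(vowel)+4=s, e(vowel)+4=i.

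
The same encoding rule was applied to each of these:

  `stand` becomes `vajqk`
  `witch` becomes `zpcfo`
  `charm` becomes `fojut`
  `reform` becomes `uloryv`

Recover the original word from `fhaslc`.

The shifts repeat in a cycle of length 3: positions 0,1,… shift by +3, +7, +9, then the pattern repeats.
Undoing it on fhaslc: f−3=c, h−7=a, a−9=r, s−3=p, l−7=e, c−9=t.

carpet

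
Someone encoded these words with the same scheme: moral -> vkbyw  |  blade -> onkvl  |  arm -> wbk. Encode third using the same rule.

The output letters match the input read backwards, each shifted +10: moral reversed is larom. Read the word backwards and shift each letter +10.
Applying it to third: reverse → driht; then shift: d+10=n, r+10=b, i+10=s, h+10=r, t+10=d.

nbsrd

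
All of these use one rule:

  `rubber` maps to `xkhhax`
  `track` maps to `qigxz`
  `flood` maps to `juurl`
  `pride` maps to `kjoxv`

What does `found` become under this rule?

The output letters match the input read backwards, each shifted +6: rubber reversed is rebbur. The word is reversed, then every letter is shifted forward by 6.
Applying it to found: reverse → dnuof; then shift: d+6=j, n+6=t, u+6=a, o+6=u, f+6=l.

jtaul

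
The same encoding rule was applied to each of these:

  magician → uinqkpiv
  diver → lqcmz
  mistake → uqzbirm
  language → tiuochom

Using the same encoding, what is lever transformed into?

It's a Vigenère-style cipher with numeric key [8,8,7]: position i shifts by key[i mod 3].
For lever: l+8=t, e+8=m, v+7=c, e+8=m, r+8=z.

tmcmz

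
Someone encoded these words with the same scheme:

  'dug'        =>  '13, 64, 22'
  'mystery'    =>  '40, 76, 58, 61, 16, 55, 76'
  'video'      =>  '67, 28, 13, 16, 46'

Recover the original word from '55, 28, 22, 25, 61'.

Each letter becomes 3×(its alphabet position, a=1..z=26) + 1.
Decoding 55, 28, 22, 25, 61: 55→(55−1)÷3=18=r, 28→(28−1)÷3=9=i, 22→(22−1)÷3=7=g, 25→(25−1)÷3=8=h, 61→(61−1)÷3=20=t.

right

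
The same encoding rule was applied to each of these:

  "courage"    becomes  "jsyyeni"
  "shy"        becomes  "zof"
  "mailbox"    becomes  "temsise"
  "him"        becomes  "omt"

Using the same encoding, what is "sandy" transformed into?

The shift depends on letter class: consonant c→j is +7, but vowel o→s is +4. Two shifts are in play — +4 for a/e/i/o/u, +7 for every other letter.
On sandy: s(cons)+7=z, a(vowel)+4=e, n(cons)+7=u, d(cons)+7=k, y(cons)+7=f.

zeukf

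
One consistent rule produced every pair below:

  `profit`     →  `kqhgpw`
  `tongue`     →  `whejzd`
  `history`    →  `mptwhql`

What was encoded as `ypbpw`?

limit

p(15)→k(10) and r(17)→q(16) fit y≡3x+17 (mod 26); the inverse of 3 mod 26 is 9. This is an affine cipher: with a=0,…,z=25, each position x becomes (3x+17) mod 26.
Reversing it on ypbpw: y(24)→9·(24−17)≡11=l; p(15)→9·(15−17)≡8=i; b(1)→9·(1−17)≡12=m; p(15)→9·(15−17)≡8=i; w(22)→9·(22−17)≡19=t (all mod 26).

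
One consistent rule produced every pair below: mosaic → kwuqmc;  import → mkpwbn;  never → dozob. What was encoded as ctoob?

cheer

This is an affine cipher: with a=0,…,z=25, each position x becomes (19x+16) mod 26.
Reversing it on ctoob: c(2)→11·(2−16)≡2=c; t(19)→11·(19−16)≡7=h; o(14)→11·(14−16)≡4=e; o(14)→11·(14−16)≡4=e; b(1)→11·(1−16)≡17=r (all mod 26).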